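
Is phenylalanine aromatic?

F, W, and Y each carry an aromatic ring on the side chain.
Phenylalanine is in this group.

Yes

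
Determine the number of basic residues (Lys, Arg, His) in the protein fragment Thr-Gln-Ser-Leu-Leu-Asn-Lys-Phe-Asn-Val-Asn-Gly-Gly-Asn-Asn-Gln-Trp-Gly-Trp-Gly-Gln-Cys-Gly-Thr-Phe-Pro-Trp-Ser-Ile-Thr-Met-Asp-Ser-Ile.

Matching residues: Lys7.

1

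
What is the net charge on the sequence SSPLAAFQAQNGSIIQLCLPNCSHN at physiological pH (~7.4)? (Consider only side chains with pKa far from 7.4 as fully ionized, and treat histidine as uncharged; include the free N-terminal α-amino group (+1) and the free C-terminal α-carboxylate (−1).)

The side chains ionized at physiological pH are Lys/Arg (+1) and Asp/Glu (−1); with His treated as neutral, nothing else contributes.
Positive (K, R): none → +0.
Negative (D, E): none → −0.
The N-terminus (+1) and C-terminus (−1) cancel.
Net charge = (+0) + (−0) = 0.

0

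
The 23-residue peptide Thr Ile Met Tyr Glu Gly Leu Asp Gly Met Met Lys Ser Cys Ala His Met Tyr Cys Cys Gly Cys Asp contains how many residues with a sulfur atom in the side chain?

Only Cys (C) and Met (M) have a sulfur atom in the side chain.
Matching residues: Met3, Met10, Met11, Cys14, Met17, Cys19, Cys20, Cys22.

8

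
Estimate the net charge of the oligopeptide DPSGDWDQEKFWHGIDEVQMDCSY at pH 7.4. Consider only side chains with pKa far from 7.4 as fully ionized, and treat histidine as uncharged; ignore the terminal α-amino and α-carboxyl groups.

-6

At pH ~7.4 the Lys and Arg side chains are protonated (+1), the Asp and Glu side chains are deprotonated (−1), and with His taken as neutral all other side chains carry no charge.
Positive (K, R): K10 → +1.
Negative (D, E): D1, D5, D7, E9, D16, E17, D21 → −7.
Net charge = (+1) + (−7) = −6.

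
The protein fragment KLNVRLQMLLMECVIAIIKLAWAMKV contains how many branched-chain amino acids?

11

Valine (V), leucine (L), and isoleucine (I) are the branched-chain amino acids.
Matching residues: L2, V4, L6, L9, L10, V14, I15, I17, I18, L20, V26.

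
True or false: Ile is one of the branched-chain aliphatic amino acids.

Valine (V), leucine (L), and isoleucine (I) are the branched-chain amino acids.
Isoleucine is in this group.

True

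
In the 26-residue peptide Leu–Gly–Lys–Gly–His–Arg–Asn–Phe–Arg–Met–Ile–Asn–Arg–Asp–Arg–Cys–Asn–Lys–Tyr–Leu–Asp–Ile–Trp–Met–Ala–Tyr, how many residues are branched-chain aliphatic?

4

Valine (V), leucine (L), and isoleucine (I) are the branched-chain amino acids.
Matching residues: Leu1, Ile11, Leu20, Ile22.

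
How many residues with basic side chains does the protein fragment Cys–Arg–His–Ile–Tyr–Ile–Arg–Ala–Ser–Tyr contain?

3

Lysine (K), arginine (R), and histidine (H) have basic, nitrogen-containing side chains.
Matching residues: Arg2, His3, Arg7.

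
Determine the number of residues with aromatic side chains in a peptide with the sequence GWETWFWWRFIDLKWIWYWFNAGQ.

11

Phenylalanine (F), tryptophan (W), and tyrosine (Y) have aromatic ring side chains.
Matching residues: W2, W5, F6, W7, W8, F10, W15, W17, Y18, W19, F20.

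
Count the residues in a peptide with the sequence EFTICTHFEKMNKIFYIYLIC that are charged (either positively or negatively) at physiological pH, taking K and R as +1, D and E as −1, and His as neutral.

Charged side chains at pH ~7.4: K, R (positive); D, E (negative).
Matching residues: E1, E9, K10, K13.

4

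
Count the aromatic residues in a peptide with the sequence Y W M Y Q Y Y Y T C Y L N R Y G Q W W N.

The aromatic amino acids are Phe (F, benzyl), Trp (W, indole), and Tyr (Y, phenol).
Matching residues: Y1, W2, Y4, Y6, Y7, Y8, Y11, Y15, W18, W19.

10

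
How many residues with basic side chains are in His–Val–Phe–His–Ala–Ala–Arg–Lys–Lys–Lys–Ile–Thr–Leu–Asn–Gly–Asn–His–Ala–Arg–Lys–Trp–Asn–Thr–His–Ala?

10

Lysine (K), arginine (R), and histidine (H) have basic, nitrogen-containing side chains.
Matching residues: His1, His4, Arg7, Lys8, Lys9, Lys10, His17, Arg19, Lys20, His24.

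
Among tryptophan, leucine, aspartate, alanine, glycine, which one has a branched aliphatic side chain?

leucine

V, L, and I make up the branched-chain aliphatic group.
Of the listed options, only leucine belongs to this group.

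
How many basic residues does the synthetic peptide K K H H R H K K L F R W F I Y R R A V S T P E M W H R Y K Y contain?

14

Lysine (K), arginine (R), and histidine (H) have basic, nitrogen-containing side chains.
Matching residues: K1, K2, H3, H4, R5, H6, K7, K8, R11, R16, R17, H26, R27, K29.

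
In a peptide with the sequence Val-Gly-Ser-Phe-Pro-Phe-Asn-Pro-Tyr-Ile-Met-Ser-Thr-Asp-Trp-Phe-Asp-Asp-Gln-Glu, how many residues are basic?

Lysine (K), arginine (R), and histidine (H) have basic, nitrogen-containing side chains.
None of the 20 residues belong to this group.

0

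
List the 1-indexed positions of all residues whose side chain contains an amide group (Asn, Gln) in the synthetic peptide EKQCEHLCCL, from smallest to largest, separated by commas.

Matching residues: Q3.

3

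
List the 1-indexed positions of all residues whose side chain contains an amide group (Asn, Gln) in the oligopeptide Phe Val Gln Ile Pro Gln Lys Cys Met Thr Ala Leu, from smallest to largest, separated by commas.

Matching residues: Gln3, Gln6.

3, 6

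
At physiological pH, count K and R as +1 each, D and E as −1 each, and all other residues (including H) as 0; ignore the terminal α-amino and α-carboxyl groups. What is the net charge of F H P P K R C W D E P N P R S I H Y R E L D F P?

0

Positive (K, R): K5, R6, R14, R19 → +4.
Negative (D, E): D9, E10, E20, D22 → −4.
Net charge = (+4) + (−4) = 0.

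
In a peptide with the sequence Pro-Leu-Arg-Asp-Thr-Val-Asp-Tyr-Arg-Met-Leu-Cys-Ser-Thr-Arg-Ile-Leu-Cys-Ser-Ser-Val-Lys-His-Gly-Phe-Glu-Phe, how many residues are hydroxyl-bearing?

Serine (S), threonine (T), and tyrosine (Y) each carry a hydroxyl group on the side chain.
Matching residues: Thr5, Tyr8, Ser13, Thr14, Ser19, Ser20.

6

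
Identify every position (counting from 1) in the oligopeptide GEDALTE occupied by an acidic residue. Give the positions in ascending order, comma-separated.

Aspartate (D) and glutamate (E) have carboxylic-acid side chains and are the acidic amino acids.
Matching residues: E2, D3, E7.

2, 3, 7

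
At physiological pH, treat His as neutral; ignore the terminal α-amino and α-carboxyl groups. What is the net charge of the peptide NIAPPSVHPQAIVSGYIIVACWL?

At pH ~7.4 the Lys and Arg side chains are protonated (+1), the Asp and Glu side chains are deprotonated (−1), and with His taken as neutral all other side chains carry no charge.
Positive (K, R): none → +0.
Negative (D, E): none → −0.
Net charge = (+0) + (−0) = 0.

0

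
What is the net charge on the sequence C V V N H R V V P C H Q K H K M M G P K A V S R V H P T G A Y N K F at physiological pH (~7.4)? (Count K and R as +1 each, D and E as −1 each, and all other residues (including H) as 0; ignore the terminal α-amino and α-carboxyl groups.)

Positive (K, R): R6, K13, K15, K20, R24, K33 → +6.
Negative (D, E): none → −0.
Net charge = (+6) + (−0) = +6.

+6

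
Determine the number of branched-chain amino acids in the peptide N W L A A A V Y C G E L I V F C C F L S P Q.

V, L, and I make up the branched-chain aliphatic group.
Matching residues: L3, V7, L12, I13, V14, L19.

6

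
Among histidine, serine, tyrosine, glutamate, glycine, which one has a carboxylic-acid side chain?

glutamate

Only D (aspartate) and E (glutamate) carry a side-chain carboxylic acid.
Of the listed options, only glutamate belongs to this group.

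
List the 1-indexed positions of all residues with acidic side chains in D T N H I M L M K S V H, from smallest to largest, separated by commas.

Only D (aspartate) and E (glutamate) carry a side-chain carboxylic acid.
Matching residues: D1.

1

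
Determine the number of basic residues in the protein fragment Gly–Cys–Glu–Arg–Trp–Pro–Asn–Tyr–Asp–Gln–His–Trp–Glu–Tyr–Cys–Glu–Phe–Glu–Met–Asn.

K, R, and H are the three residues with basic side chains (ε-amine, guanidinium, and imidazole respectively).
Matching residues: Arg4, His11.

2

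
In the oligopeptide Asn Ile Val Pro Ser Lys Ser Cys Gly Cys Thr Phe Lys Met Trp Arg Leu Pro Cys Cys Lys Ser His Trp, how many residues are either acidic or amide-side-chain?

Acidic: D, E. Amide-side-chain: N, Q.
Acidic residues here: none (0).
Amide-side-chain residues here: Asn1 (1).
The two groups share no amino acid, so total = 0 + 1 = 1.

1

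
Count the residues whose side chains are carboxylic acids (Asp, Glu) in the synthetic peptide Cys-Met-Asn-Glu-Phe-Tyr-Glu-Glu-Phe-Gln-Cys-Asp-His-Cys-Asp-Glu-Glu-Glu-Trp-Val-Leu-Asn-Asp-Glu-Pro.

10

Matching residues: Glu4, Glu7, Glu8, Asp12, Asp15, Glu16, Glu17, Glu18, Asp23, Glu24.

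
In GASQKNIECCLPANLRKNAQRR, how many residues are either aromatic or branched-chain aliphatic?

3

Aromatic: F, W, Y. Branched-chain aliphatic: I, L, V.
Aromatic residues here: none (0).
Branched-chain aliphatic residues here: I7, L11, L15 (3).
The two groups share no amino acid, so total = 0 + 3 = 3.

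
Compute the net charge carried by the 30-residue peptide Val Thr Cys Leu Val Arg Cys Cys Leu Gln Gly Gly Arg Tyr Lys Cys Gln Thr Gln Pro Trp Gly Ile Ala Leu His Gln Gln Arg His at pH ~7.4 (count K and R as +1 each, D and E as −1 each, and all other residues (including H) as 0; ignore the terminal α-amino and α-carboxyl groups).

Positive (K, R): Arg6, Arg13, Lys15, Arg29 → +4.
Negative (D, E): none → −0.
Net charge = (+4) + (−0) = +4.

+4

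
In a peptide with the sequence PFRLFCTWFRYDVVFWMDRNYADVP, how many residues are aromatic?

8

F, W, and Y each carry an aromatic ring on the side chain.
Matching residues: F2, F5, W8, F9, Y11, F15, W16, Y21.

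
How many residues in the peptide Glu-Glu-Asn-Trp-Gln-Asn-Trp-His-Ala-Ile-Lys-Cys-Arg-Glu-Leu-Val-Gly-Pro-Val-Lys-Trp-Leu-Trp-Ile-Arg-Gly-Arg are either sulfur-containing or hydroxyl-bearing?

1

Sulfur-containing: C, M. Hydroxyl-bearing: S, T, Y.
Sulfur-containing residues here: Cys12 (1).
Hydroxyl-bearing residues here: none (0).
The two groups share no amino acid, so total = 1 + 0 = 1.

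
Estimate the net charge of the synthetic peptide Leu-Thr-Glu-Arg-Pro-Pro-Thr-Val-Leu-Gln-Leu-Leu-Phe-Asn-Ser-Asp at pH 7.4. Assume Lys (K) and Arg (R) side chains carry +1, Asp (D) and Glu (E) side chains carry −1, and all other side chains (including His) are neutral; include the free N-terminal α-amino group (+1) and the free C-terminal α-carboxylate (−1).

Positive (K, R): Arg4 → +1.
Negative (D, E): Glu3, Asp16 → −2.
The N-terminus (+1) and C-terminus (−1) cancel.
Net charge = (+1) + (−2) = −1.

-1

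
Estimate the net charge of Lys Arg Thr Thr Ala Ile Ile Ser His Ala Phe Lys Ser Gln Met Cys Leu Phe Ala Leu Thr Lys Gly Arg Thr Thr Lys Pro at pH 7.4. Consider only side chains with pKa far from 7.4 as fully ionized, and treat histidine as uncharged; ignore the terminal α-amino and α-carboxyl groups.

The side chains ionized at physiological pH are Lys/Arg (+1) and Asp/Glu (−1); with His treated as neutral, nothing else contributes.
Positive (K, R): Lys1, Arg2, Lys12, Lys22, Arg24, Lys27 → +6.
Negative (D, E): none → −0.
Net charge = (+6) + (−0) = +6.

+6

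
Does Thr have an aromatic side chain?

The aromatic amino acids are Phe (F, benzyl), Trp (W, indole), and Tyr (Y, phenol).
Threonine is not in this group.

No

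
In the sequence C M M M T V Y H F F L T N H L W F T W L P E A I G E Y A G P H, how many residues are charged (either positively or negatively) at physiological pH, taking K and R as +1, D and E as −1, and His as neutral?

Charged side chains at pH ~7.4: K, R (positive); D, E (negative).
Matching residues: E22, E26.

2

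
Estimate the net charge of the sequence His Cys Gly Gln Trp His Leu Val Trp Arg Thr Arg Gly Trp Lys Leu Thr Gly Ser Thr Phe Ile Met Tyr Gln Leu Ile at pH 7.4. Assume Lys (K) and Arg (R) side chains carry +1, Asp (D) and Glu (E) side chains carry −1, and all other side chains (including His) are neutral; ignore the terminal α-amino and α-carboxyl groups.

+3

Positive (K, R): Arg10, Arg12, Lys15 → +3.
Negative (D, E): none → −0.
Net charge = (+3) + (−0) = +3.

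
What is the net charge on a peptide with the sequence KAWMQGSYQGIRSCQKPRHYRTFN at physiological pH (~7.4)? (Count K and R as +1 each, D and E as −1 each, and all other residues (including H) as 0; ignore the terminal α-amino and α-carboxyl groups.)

+5

Positive (K, R): K1, R12, K16, R18, R21 → +5.
Negative (D, E): none → −0.
Net charge = (+5) + (−0) = +5.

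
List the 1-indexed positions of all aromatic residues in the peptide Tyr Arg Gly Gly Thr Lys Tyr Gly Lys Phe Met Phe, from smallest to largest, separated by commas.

1, 7, 10, 12

The aromatic amino acids are Phe (F, benzyl), Trp (W, indole), and Tyr (Y, phenol).
Matching residues: Tyr1, Tyr7, Phe10, Phe12.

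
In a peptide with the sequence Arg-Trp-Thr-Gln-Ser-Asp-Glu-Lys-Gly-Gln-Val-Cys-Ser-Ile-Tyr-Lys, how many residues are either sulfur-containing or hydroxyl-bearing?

Sulfur-containing: C, M. Hydroxyl-bearing: S, T, Y.
Sulfur-containing residues here: Cys12 (1).
Hydroxyl-bearing residues here: Thr3, Ser5, Ser13, Tyr15 (4).
The two groups share no amino acid, so total = 1 + 4 = 5.

5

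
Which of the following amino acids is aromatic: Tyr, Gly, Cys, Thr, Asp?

The aromatic amino acids are Phe (F, benzyl), Trp (W, indole), and Tyr (Y, phenol).
Of the listed options, only Tyr belongs to this group.

Tyr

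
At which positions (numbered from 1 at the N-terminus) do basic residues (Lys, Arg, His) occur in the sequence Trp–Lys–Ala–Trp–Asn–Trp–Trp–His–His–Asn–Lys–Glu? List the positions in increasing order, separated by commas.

Matching residues: Lys2, His8, His9, Lys11.

2, 8, 9, 11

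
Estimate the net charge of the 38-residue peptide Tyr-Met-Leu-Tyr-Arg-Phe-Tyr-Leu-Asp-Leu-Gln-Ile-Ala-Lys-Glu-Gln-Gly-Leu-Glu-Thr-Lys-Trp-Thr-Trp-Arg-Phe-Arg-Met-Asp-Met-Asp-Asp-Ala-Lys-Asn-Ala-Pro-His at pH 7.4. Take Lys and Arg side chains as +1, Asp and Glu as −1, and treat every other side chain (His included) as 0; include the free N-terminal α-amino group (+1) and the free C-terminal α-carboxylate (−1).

0

Positive (K, R): Arg5, Lys14, Lys21, Arg25, Arg27, Lys34 → +6.
Negative (D, E): Asp9, Glu15, Glu19, Asp29, Asp31, Asp32 → −6.
The N-terminus (+1) and C-terminus (−1) cancel.
Net charge = (+6) + (−6) = 0.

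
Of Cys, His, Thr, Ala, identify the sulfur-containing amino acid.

Cys

Cysteine (C, thiol) and methionine (M, thioether) are the two sulfur-containing amino acids.
Of the listed options, only Cys belongs to this group.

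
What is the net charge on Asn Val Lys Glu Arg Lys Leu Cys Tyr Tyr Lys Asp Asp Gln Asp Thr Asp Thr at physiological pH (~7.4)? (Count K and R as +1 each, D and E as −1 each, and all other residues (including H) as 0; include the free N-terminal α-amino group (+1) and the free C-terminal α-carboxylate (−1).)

-1

Positive (K, R): Lys3, Arg5, Lys6, Lys11 → +4.
Negative (D, E): Glu4, Asp12, Asp13, Asp15, Asp17 → −5.
The N-terminus (+1) and C-terminus (−1) cancel.
Net charge = (+4) + (−5) = −1.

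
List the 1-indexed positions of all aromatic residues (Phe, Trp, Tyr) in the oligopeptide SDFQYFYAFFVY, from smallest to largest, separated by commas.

Matching residues: F3, Y5, F6, Y7, F9, F10, Y12.

3, 5, 6, 7, 9, 10, 12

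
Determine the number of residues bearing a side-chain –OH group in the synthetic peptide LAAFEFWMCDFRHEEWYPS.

Serine (S), threonine (T), and tyrosine (Y) each carry a hydroxyl group on the side chain.
Matching residues: Y17, S19.

2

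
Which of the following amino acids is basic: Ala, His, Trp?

The basic amino acids are Lys (K), Arg (R), and His (H).
Of the listed options, only His belongs to this group.

His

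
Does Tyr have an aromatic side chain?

Yes

The aromatic amino acids are Phe (F, benzyl), Trp (W, indole), and Tyr (Y, phenol).
Tyrosine is in this group.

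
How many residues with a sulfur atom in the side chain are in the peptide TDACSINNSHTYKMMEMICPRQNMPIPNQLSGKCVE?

The sulfur-bearing residues are cysteine (–SH) and methionine (–S–CH₃).
Matching residues: C4, M14, M15, M17, C19, M24, C34.

7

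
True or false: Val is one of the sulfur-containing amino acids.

False

Cysteine (C, thiol) and methionine (M, thioether) are the two sulfur-containing amino acids.
Valine is not in this group.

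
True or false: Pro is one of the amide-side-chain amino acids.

False

The amide-side-chain residues are Asn (N) and Gln (Q).
Proline is not in this group.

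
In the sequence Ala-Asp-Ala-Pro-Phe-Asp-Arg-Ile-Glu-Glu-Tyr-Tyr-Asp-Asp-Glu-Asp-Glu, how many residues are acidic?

Aspartate (D) and glutamate (E) have carboxylic-acid side chains and are the acidic amino acids.
Matching residues: Asp2, Asp6, Glu9, Glu10, Asp13, Asp14, Glu15, Asp16, Glu17.

9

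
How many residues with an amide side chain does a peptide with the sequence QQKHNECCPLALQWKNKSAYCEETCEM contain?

5

The amide-side-chain residues are Asn (N) and Gln (Q).
Matching residues: Q1, Q2, N5, Q13, N16.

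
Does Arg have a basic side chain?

The basic amino acids are Lys (K), Arg (R), and His (H).
Arginine is in this group.

Yes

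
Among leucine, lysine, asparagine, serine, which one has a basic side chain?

lysine

The basic amino acids are Lys (K), Arg (R), and His (H).
Of the listed options, only lysine belongs to this group.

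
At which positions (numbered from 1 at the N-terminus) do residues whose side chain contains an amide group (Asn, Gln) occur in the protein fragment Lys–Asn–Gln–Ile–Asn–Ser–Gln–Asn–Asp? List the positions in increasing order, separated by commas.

2, 3, 5, 7, 8

Matching residues: Asn2, Gln3, Asn5, Gln7, Asn8.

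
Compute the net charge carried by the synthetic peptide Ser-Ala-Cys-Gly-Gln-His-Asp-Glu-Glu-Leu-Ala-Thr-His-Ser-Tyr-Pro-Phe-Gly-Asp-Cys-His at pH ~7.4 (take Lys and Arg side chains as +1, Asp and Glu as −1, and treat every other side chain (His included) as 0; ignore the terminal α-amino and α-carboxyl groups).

-4

Positive (K, R): none → +0.
Negative (D, E): Asp7, Glu8, Glu9, Asp19 → −4.
Net charge = (+0) + (−4) = −4.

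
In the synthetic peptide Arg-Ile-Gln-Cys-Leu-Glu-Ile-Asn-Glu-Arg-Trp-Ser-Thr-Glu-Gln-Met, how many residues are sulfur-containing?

The sulfur-bearing residues are cysteine (–SH) and methionine (–S–CH₃).
Matching residues: Cys4, Met16.

2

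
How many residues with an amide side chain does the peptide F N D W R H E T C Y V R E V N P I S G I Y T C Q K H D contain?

3

Asparagine (N) and glutamine (Q) have uncharged amide side chains.
Matching residues: N2, N15, Q24.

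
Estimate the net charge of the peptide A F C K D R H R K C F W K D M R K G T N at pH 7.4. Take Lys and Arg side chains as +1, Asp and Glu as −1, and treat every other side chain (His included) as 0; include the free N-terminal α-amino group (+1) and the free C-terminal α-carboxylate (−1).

+5

Positive (K, R): K4, R6, R8, K9, K13, R16, K17 → +7.
Negative (D, E): D5, D14 → −2.
The N-terminus (+1) and C-terminus (−1) cancel.
Net charge = (+7) + (−2) = +5.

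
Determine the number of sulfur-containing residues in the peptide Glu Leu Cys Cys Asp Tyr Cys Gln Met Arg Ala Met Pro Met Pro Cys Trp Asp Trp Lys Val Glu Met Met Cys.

Cysteine (C, thiol) and methionine (M, thioether) are the two sulfur-containing amino acids.
Matching residues: Cys3, Cys4, Cys7, Met9, Met12, Met14, Cys16, Met23, Met24, Cys25.

10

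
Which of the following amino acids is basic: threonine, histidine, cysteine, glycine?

K, R, and H are the three residues with basic side chains (ε-amine, guanidinium, and imidazole respectively).
Of the listed options, only histidine belongs to this group.

histidine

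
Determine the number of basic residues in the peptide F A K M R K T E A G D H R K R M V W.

K, R, and H are the three residues with basic side chains (ε-amine, guanidinium, and imidazole respectively).
Matching residues: K3, R5, K6, H12, R13, K14, R15.

7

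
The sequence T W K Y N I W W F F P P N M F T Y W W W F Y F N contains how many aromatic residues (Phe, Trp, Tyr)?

Matching residues: W2, Y4, W7, W8, F9, F10, F15, Y17, W18, W19, W20, F21, Y22, F23.

14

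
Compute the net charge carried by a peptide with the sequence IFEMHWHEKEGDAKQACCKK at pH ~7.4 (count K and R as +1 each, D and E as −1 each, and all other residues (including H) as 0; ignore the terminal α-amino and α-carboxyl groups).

Positive (K, R): K9, K14, K19, K20 → +4.
Negative (D, E): E3, E8, E10, D12 → −4.
Net charge = (+4) + (−4) = 0.

0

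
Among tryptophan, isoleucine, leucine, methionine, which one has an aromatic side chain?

tryptophan

The aromatic amino acids are Phe (F, benzyl), Trp (W, indole), and Tyr (Y, phenol).
Of the listed options, only tryptophan belongs to this group.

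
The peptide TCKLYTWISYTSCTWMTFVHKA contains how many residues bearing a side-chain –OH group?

9

S, T, and Y are the three residues with a side-chain hydroxyl.
Matching residues: T1, Y5, T6, S9, Y10, T11, S12, T14, T17.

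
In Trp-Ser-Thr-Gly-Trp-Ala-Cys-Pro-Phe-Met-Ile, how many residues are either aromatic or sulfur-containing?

5

Aromatic: F, W, Y. Sulfur-containing: C, M.
Aromatic residues here: Trp1, Trp5, Phe9 (3).
Sulfur-containing residues here: Cys7, Met10 (2).
The two groups share no amino acid, so total = 3 + 2 = 5.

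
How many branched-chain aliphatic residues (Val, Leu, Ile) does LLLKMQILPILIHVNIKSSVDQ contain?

11

Matching residues: L1, L2, L3, I7, L8, I10, L11, I12, V14, I16, V20.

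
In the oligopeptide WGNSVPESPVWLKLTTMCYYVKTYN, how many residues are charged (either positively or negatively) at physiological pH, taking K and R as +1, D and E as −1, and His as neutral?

Charged side chains at pH ~7.4: K, R (positive); D, E (negative).
Matching residues: E7, K13, K22.

3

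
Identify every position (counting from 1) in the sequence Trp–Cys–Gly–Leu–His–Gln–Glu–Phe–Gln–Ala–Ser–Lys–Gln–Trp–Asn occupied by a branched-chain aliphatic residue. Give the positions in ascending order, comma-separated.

4

Valine (V), leucine (L), and isoleucine (I) are the branched-chain amino acids.
Matching residues: Leu4.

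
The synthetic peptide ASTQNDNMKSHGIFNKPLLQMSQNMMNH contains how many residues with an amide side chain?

The amide-side-chain residues are Asn (N) and Gln (Q).
Matching residues: Q4, N5, N7, N15, Q20, Q23, N24, N27.

8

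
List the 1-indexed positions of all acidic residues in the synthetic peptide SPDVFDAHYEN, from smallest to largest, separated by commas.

3, 6, 10

Aspartate (D) and glutamate (E) have carboxylic-acid side chains and are the acidic amino acids.
Matching residues: D3, D6, E10.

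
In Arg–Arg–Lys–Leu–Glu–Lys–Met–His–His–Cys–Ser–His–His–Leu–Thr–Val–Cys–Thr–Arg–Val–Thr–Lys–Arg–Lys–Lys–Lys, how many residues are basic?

Lysine (K), arginine (R), and histidine (H) have basic, nitrogen-containing side chains.
Matching residues: Arg1, Arg2, Lys3, Lys6, His8, His9, His12, His13, Arg19, Lys22, Arg23, Lys24, Lys25, Lys26.

14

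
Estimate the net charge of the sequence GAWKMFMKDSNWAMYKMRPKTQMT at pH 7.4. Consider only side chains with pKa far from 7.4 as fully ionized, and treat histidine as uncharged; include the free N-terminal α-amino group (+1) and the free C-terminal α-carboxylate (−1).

+4

The side chains ionized at physiological pH are Lys/Arg (+1) and Asp/Glu (−1); with His treated as neutral, nothing else contributes.
Positive (K, R): K4, K8, K16, R18, K20 → +5.
Negative (D, E): D9 → −1.
The N-terminus (+1) and C-terminus (−1) cancel.
Net charge = (+5) + (−1) = +4.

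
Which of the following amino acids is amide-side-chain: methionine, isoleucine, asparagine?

asparagine

Only N (asparagine) and Q (glutamine) carry a side-chain carboxamide.
Of the listed options, only asparagine belongs to this group.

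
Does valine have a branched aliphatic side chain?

Valine (V), leucine (L), and isoleucine (I) are the branched-chain amino acids.
Valine is in this group.

Yes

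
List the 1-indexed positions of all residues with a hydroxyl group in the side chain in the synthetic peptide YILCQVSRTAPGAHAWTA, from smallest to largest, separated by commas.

1, 7, 9, 17

S, T, and Y are the three residues with a side-chain hydroxyl.
Matching residues: Y1, S7, T9, T17.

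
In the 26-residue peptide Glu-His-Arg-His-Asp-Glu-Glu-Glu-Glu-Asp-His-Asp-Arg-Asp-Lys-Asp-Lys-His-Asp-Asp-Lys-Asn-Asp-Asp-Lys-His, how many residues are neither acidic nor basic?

Acidic: D, E. Basic: K, R, H. All other residues are neither.
Matching residues: Asn22.

1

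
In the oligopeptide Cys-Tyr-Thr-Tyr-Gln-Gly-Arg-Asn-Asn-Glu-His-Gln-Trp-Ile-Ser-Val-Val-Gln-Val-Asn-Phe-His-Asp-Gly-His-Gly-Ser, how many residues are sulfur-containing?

The sulfur-bearing residues are cysteine (–SH) and methionine (–S–CH₃).
Matching residues: Cys1.

1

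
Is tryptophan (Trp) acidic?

Aspartate (D) and glutamate (E) have carboxylic-acid side chains and are the acidic amino acids.
Tryptophan is not in this group.

No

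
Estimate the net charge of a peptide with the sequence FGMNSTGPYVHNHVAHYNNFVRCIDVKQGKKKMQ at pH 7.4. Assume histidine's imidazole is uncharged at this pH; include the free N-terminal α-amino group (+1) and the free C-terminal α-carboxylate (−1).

+4

At pH ~7.4 the Lys and Arg side chains are protonated (+1), the Asp and Glu side chains are deprotonated (−1), and with His taken as neutral all other side chains carry no charge.
Positive (K, R): R22, K27, K30, K31, K32 → +5.
Negative (D, E): D25 → −1.
The N-terminus (+1) and C-terminus (−1) cancel.
Net charge = (+5) + (−1) = +4.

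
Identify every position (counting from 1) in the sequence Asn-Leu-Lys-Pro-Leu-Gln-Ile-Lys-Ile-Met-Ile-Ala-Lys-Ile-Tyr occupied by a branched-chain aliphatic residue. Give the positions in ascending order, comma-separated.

2, 5, 7, 9, 11, 14

The BCAAs are Val, Leu, and Ile — aliphatic side chains with a branch point.
Matching residues: Leu2, Leu5, Ile7, Ile9, Ile11, Ile14.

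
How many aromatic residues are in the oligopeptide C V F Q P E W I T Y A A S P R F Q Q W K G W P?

6

Phenylalanine (F), tryptophan (W), and tyrosine (Y) have aromatic ring side chains.
Matching residues: F3, W7, Y10, F16, W19, W22.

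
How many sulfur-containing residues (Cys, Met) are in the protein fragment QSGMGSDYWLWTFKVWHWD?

1

Matching residues: M4.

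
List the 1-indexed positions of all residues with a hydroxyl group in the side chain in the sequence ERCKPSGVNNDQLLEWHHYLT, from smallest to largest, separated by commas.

S, T, and Y are the three residues with a side-chain hydroxyl.
Matching residues: S6, Y19, T21.

6, 19, 21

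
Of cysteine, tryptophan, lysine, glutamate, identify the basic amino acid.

lysine

K, R, and H are the three residues with basic side chains (ε-amine, guanidinium, and imidazole respectively).
Of the listed options, only lysine belongs to this group.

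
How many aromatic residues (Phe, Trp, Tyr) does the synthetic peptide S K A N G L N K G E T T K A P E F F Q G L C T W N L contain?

Matching residues: F17, F18, W24.

3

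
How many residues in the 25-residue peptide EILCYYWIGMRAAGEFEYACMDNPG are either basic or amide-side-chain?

2

Basic: H, K, R. Amide-side-chain: N, Q.
Basic residues here: R11 (1).
Amide-side-chain residues here: N23 (1).
The two groups share no amino acid, so total = 1 + 1 = 2.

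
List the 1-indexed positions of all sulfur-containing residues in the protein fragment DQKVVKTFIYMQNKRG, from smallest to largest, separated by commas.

11

The sulfur-bearing residues are cysteine (–SH) and methionine (–S–CH₃).
Matching residues: M11.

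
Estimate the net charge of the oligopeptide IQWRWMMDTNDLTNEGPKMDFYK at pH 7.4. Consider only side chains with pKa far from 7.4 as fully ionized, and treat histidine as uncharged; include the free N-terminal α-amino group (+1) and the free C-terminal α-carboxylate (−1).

-1

At pH ~7.4 the Lys and Arg side chains are protonated (+1), the Asp and Glu side chains are deprotonated (−1), and with His taken as neutral all other side chains carry no charge.
Positive (K, R): R4, K18, K23 → +3.
Negative (D, E): D8, D11, E15, D20 → −4.
The N-terminus (+1) and C-terminus (−1) cancel.
Net charge = (+3) + (−4) = −1.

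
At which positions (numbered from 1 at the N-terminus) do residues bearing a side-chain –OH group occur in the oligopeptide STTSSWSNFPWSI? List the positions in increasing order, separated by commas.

The –OH-bearing residues are Ser, Thr (aliphatic alcohols), and Tyr (phenol).
Matching residues: S1, T2, T3, S4, S5, S7, S12.

1, 2, 3, 4, 5, 7, 12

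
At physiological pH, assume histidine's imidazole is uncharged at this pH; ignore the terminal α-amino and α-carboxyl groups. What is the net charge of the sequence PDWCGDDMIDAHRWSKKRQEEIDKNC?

-2

The side chains ionized at physiological pH are Lys/Arg (+1) and Asp/Glu (−1); with His treated as neutral, nothing else contributes.
Positive (K, R): R13, K16, K17, R18, K24 → +5.
Negative (D, E): D2, D6, D7, D10, E20, E21, D23 → −7.
Net charge = (+5) + (−7) = −2.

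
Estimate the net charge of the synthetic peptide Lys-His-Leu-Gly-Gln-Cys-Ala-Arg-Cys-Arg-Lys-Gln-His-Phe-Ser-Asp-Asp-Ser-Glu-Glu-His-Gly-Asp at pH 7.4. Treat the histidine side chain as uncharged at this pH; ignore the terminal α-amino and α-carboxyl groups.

-1

At pH ~7.4 the Lys and Arg side chains are protonated (+1), the Asp and Glu side chains are deprotonated (−1), and with His taken as neutral all other side chains carry no charge.
Positive (K, R): Lys1, Arg8, Arg10, Lys11 → +4.
Negative (D, E): Asp16, Asp17, Glu19, Glu20, Asp23 → −5.
Net charge = (+4) + (−5) = −1.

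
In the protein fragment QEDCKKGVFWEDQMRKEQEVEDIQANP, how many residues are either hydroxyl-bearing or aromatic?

2

Hydroxyl-bearing: S, T, Y. Aromatic: F, W, Y.
Hydroxyl-bearing residues here: none (0).
Aromatic residues here: F9, W10 (2).
(Y belongs to both groups, but none appear in this sequence.) Total = 0 + 2 = 2.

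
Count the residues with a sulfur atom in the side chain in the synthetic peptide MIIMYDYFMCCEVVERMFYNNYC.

7

The sulfur-bearing residues are cysteine (–SH) and methionine (–S–CH₃).
Matching residues: M1, M4, M9, C10, C11, M17, C23.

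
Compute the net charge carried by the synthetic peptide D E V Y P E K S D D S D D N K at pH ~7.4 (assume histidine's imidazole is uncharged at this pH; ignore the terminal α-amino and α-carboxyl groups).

Near pH 7.4, K and R contribute +1 each, D and E contribute −1 each, and every other side chain (His included, as stated) is uncharged.
Positive (K, R): K7, K15 → +2.
Negative (D, E): D1, E2, E6, D9, D10, D12, D13 → −7.
Net charge = (+2) + (−7) = −5.

-5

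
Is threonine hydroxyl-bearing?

The –OH-bearing residues are Ser, Thr (aliphatic alcohols), and Tyr (phenol).
Threonine is in this group.

Yes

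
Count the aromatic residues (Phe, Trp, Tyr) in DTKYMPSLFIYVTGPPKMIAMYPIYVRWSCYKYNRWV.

9

Matching residues: Y4, F9, Y11, Y22, Y25, W28, Y31, Y33, W36.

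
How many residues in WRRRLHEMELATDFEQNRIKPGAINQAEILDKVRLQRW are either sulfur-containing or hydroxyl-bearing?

Sulfur-containing: C, M. Hydroxyl-bearing: S, T, Y.
Sulfur-containing residues here: M8 (1).
Hydroxyl-bearing residues here: T12 (1).
The two groups share no amino acid, so total = 1 + 1 = 2.

2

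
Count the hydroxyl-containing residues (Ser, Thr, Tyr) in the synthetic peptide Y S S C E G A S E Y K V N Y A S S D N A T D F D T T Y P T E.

13

Matching residues: Y1, S2, S3, S8, Y10, Y14, S16, S17, T21, T25, T26, Y27, T29.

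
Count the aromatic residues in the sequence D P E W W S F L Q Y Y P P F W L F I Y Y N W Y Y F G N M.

14

F, W, and Y each carry an aromatic ring on the side chain.
Matching residues: W4, W5, F7, Y10, Y11, F14, W15, F17, Y19, Y20, W22, Y23, Y24, F25.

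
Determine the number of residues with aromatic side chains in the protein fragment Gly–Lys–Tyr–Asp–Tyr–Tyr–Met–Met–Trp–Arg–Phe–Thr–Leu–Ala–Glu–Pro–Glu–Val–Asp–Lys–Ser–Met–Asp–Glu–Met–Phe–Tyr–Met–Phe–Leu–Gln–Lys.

8

Phenylalanine (F), tryptophan (W), and tyrosine (Y) have aromatic ring side chains.
Matching residues: Tyr3, Tyr5, Tyr6, Trp9, Phe11, Phe26, Tyr27, Phe29.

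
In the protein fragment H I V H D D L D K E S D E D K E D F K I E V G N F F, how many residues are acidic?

10

Aspartate (D) and glutamate (E) have carboxylic-acid side chains and are the acidic amino acids.
Matching residues: D5, D6, D8, E10, D12, E13, D14, E16, D17, E21.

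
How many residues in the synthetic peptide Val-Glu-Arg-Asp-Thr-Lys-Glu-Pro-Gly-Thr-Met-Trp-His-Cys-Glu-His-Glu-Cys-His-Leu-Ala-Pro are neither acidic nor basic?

12

Acidic: D, E. Basic: K, R, H. All other residues are neither.
Matching residues: Val1, Thr5, Pro8, Gly9, Thr10, Met11, Trp12, Cys14, Cys18, Leu20, Ala21, Pro22.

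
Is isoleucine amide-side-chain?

No

The amide-side-chain residues are Asn (N) and Gln (Q).
Isoleucine is not in this group.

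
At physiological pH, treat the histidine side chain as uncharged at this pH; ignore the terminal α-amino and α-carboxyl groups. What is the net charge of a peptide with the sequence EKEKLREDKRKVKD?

+2

At pH ~7.4 the Lys and Arg side chains are protonated (+1), the Asp and Glu side chains are deprotonated (−1), and with His taken as neutral all other side chains carry no charge.
Positive (K, R): K2, K4, R6, K9, R10, K11, K13 → +7.
Negative (D, E): E1, E3, E7, D8, D14 → −5.
Net charge = (+7) + (−5) = +2.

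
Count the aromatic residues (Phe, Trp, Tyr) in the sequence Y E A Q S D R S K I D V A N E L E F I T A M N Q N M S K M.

Matching residues: Y1, F18.

2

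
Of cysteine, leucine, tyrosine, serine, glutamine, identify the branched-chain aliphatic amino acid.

leucine

Valine (V), leucine (L), and isoleucine (I) are the branched-chain amino acids.
Of the listed options, only leucine belongs to this group.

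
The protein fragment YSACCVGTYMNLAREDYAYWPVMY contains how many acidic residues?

Aspartate (D) and glutamate (E) have carboxylic-acid side chains and are the acidic amino acids.
Matching residues: E15, D16.

2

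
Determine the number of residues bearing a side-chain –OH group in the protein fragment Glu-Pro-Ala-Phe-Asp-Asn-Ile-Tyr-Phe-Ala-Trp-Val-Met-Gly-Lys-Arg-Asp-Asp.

Serine (S), threonine (T), and tyrosine (Y) each carry a hydroxyl group on the side chain.
Matching residues: Tyr8.

1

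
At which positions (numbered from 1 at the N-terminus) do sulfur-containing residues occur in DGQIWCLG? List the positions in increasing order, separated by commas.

The sulfur-bearing residues are cysteine (–SH) and methionine (–S–CH₃).
Matching residues: C6.

6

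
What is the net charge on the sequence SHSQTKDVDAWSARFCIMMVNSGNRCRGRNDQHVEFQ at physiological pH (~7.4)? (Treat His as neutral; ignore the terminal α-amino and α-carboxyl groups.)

The side chains ionized at physiological pH are Lys/Arg (+1) and Asp/Glu (−1); with His treated as neutral, nothing else contributes.
Positive (K, R): K6, R14, R25, R27, R29 → +5.
Negative (D, E): D7, D9, D31, E35 → −4.
Net charge = (+5) + (−4) = +1.

+1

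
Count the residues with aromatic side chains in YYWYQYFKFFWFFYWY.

Phenylalanine (F), tryptophan (W), and tyrosine (Y) have aromatic ring side chains.
Matching residues: Y1, Y2, W3, Y4, Y6, F7, F9, F10, W11, F12, F13, Y14, W15, Y16.

14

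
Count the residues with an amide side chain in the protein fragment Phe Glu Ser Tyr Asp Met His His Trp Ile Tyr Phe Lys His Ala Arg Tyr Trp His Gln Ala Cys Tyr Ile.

Asparagine (N) and glutamine (Q) have uncharged amide side chains.
Matching residues: Gln20.

1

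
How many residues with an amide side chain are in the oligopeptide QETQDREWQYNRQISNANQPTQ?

9

The amide-side-chain residues are Asn (N) and Gln (Q).
Matching residues: Q1, Q4, Q9, N11, Q13, N16, N18, Q19, Q22.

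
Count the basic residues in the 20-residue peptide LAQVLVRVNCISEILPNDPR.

2

Lysine (K), arginine (R), and histidine (H) have basic, nitrogen-containing side chains.
Matching residues: R7, R20.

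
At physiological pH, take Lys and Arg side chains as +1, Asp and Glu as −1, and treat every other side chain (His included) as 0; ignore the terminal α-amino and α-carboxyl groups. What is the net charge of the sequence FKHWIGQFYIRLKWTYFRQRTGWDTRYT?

Positive (K, R): K2, R11, K13, R18, R20, R26 → +6.
Negative (D, E): D24 → −1.
Net charge = (+6) + (−1) = +5.

+5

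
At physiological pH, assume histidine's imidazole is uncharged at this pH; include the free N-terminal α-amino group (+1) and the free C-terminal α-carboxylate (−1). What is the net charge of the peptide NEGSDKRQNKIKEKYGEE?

0

The side chains ionized at physiological pH are Lys/Arg (+1) and Asp/Glu (−1); with His treated as neutral, nothing else contributes.
Positive (K, R): K6, R7, K10, K12, K14 → +5.
Negative (D, E): E2, D5, E13, E17, E18 → −5.
The N-terminus (+1) and C-terminus (−1) cancel.
Net charge = (+5) + (−5) = 0.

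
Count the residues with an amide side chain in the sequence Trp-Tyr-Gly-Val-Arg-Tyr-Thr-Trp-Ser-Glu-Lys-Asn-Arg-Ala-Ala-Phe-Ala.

Asparagine (N) and glutamine (Q) have uncharged amide side chains.
Matching residues: Asn12.

1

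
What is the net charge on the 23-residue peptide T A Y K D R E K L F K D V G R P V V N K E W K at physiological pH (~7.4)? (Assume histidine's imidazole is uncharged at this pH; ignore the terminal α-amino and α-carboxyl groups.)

At pH ~7.4 the Lys and Arg side chains are protonated (+1), the Asp and Glu side chains are deprotonated (−1), and with His taken as neutral all other side chains carry no charge.
Positive (K, R): K4, R6, K8, K11, R15, K20, K23 → +7.
Negative (D, E): D5, E7, D12, E21 → −4.
Net charge = (+7) + (−4) = +3.

+3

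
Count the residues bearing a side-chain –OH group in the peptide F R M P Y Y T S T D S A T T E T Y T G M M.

11

The –OH-bearing residues are Ser, Thr (aliphatic alcohols), and Tyr (phenol).
Matching residues: Y5, Y6, T7, S8, T9, S11, T13, T14, T16, Y17, T18.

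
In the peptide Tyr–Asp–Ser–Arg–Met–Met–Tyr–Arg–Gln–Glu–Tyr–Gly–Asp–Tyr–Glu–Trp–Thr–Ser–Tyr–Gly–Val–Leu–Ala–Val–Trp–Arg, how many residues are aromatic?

F, W, and Y each carry an aromatic ring on the side chain.
Matching residues: Tyr1, Tyr7, Tyr11, Tyr14, Trp16, Tyr19, Trp25.

7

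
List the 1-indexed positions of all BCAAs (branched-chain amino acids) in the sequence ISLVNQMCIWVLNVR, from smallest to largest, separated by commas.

V, L, and I make up the branched-chain aliphatic group.
Matching residues: I1, L3, V4, I9, V11, L12, V14.

1, 3, 4, 9, 11, 12, 14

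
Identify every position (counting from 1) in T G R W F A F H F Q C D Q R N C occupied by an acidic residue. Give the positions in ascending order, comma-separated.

12

Only D (aspartate) and E (glutamate) carry a side-chain carboxylic acid.
Matching residues: D12.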